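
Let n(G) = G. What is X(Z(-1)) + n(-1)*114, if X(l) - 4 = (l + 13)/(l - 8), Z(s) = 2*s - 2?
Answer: -443/4 ≈ -110.75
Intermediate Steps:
Z(s) = -2 + 2*s
X(l) = 4 + (13 + l)/(-8 + l) (X(l) = 4 + (l + 13)/(l - 8) = 4 + (13 + l)/(-8 + l))
X(Z(-1)) + n(-1)*114 = (-19 + 5*(-2 + 2*(-1)))/(-8 + (-2 + 2*(-1))) - 1*114 = (-19 + 5*(-2 - 2))/(-8 + (-2 - 2)) - 114 = (-19 + 5*(-4))/(-8 - 4) - 114 = (-19 - 20)/(-12) - 114 = -1/12*(-39) - 114 = 13/4 - 114 = -443/4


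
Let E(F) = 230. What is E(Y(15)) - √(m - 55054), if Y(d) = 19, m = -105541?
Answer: 230 - I*√160595 ≈ 230.0 - 400.74*I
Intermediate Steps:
E(Y(15)) - √(m - 55054) = 230 - √(-105541 - 55054) = 230 - √(-160595) = 230 - I*√160595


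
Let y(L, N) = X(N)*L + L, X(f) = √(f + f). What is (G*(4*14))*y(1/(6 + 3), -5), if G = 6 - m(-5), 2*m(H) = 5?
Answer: 196/9 + 196*I*√10/9 ≈ 21.778 + 68.867*I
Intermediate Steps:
m(H) = 5/2 (m(H) = (½)*5 = 5/2)
X(f) = √2*√f (X(f) = √(2*f) = √2*√f)
G = 7/2 (G = 6 - 1*5/2 = 6 - 5/2 = 7/2 ≈ 3.5000)
y(L, N) = L + L*√2*√N (y(L, N) = (√2*√N)*L + L = L*√2*√N + L = L + L*√2*√N)
(G*(4*14))*y(1/(6 + 3), -5) = (7*(4*14)/2)*((1 + √2*√(-5))/(6 + 3)) = ((7/2)*56)*((1 + √2*(I*√5))/9) = 196*((1 + I*√10)/9) = 196*(⅑ + I*√10/9) = 196/9 + 196*I*√10/9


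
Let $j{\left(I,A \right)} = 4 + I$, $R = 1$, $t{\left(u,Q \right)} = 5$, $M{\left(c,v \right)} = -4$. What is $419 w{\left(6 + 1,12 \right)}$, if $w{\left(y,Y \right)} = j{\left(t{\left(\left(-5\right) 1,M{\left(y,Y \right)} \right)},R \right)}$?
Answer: $3771$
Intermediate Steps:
$w{\left(y,Y \right)} = 9$ ($w{\left(y,Y \right)} = 4 + 5 = 9$)
$419 w{\left(6 + 1,12 \right)} = 419 \cdot 9 = 3771$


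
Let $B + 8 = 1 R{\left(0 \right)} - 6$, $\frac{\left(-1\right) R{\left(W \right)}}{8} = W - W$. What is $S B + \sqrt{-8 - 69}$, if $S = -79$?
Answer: $1106 + i \sqrt{77} \approx 1106.0 + 8.775 i$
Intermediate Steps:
$R{\left(W \right)} = 0$ ($R{\left(W \right)} = - 8 \left(W - W\right) = \left(-8\right) 0 = 0$)
$B = -14$ ($B = -8 + \left(1 \cdot 0 - 6\right) = -8 + \left(0 - 6\right) = -8 - 6 = -14$)
$S B + \sqrt{-8 - 69} = \left(-79\right) \left(-14\right) + \sqrt{-8 - 69} = 1106 + \sqrt{-77} = 1106 + i \sqrt{77}$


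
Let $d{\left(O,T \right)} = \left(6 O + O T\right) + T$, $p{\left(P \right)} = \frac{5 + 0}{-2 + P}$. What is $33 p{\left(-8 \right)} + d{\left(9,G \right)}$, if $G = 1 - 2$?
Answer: $\frac{55}{2} \approx 27.5$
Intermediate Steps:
$G = -1$
$p{\left(P \right)} = \frac{5}{-2 + P}$
$d{\left(O,T \right)} = T + 6 O + O T$
$33 p{\left(-8 \right)} + d{\left(9,G \right)} = 33 \frac{5}{-2 - 8} + \left(-1 + 6 \cdot 9 + 9 \left(-1\right)\right) = 33 \frac{5}{-10} - -44 = 33 \cdot 5 \left(- \frac{1}{10}\right) + 44 = 33 \left(- \frac{1}{2}\right) + 44 = - \frac{33}{2} + 44 = \frac{55}{2}$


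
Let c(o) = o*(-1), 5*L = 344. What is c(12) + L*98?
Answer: 33652/5 ≈ 6730.4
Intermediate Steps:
L = 344/5 (L = (⅕)*344 = 344/5 ≈ 68.800)
c(o) = -o
c(12) + L*98 = -1*12 + (344/5)*98 = -12 + 33712/5 = 33652/5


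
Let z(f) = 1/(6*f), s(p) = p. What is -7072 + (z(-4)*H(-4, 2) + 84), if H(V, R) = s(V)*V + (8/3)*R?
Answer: -62900/9 ≈ -6988.9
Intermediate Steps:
H(V, R) = V² + 8*R/3 (H(V, R) = V*V + (8/3)*R = V² + (8*(⅓))*R = V² + 8*R/3)
z(f) = 1/(6*f)
-7072 + (z(-4)*H(-4, 2) + 84) = -7072 + (((⅙)/(-4))*((-4)² + (8/3)*2) + 84) = -7072 + (((⅙)*(-¼))*(16 + 16/3) + 84) = -7072 + (-1/24*64/3 + 84) = -7072 + (-8/9 + 84) = -7072 + 748/9 = -62900/9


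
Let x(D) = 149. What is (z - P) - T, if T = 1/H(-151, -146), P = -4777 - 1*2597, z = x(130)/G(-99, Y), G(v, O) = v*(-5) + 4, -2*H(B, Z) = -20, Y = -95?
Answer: 36797251/4990 ≈ 7374.2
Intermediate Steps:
H(B, Z) = 10 (H(B, Z) = -½*(-20) = 10)
G(v, O) = 4 - 5*v (G(v, O) = -5*v + 4 = 4 - 5*v)
z = 149/499 (z = 149/(4 - 5*(-99)) = 149/(4 + 495) = 149/499 ≈ 0.29860)
P = -7374 (P = -4777 - 2597 = -7374)
T = ⅒ (T = 1/10 = ⅒ ≈ 0.10000)
(z - P) - T = (149/499 - 1*(-7374)) - 1*⅒ = (149/499 + 7374) - ⅒ = 3679775/499 - ⅒ = 36797251/4990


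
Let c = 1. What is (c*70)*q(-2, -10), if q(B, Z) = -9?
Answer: -630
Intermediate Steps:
(c*70)*q(-2, -10) = (1*70)*(-9) = 70*(-9) = -630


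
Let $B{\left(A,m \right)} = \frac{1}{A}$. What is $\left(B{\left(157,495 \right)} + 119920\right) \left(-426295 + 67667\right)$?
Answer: $- \frac{6752047510948}{157} \approx -4.3007 \cdot 10^{10}$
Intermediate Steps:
$\left(B{\left(157,495 \right)} + 119920\right) \left(-426295 + 67667\right) = \left(\frac{1}{157} + 119920\right) \left(-426295 + 67667\right) = \left(\frac{1}{157} + 119920\right) \left(-358628\right) = \frac{18827441}{157} \left(-358628\right) = - \frac{6752047510948}{157}$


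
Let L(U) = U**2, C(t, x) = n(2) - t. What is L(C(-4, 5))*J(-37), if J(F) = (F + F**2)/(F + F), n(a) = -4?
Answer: 0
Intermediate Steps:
C(t, x) = -4 - t
J(F) = (F + F**2)/(2*F) (J(F) = (F + F**2)/((2*F)) = (F + F**2)*(1/(2*F)) = (F + F**2)/(2*F))
L(C(-4, 5))*J(-37) = (-4 - 1*(-4))**2*(1/2 + (1/2)*(-37)) = (-4 + 4)**2*(1/2 - 37/2) = 0**2*(-18) = 0*(-18) = 0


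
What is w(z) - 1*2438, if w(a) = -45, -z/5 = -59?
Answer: -2483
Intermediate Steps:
z = 295 (z = -5*(-59) = 295)
w(z) - 1*2438 = -45 - 1*2438 = -45 - 2438 = -2483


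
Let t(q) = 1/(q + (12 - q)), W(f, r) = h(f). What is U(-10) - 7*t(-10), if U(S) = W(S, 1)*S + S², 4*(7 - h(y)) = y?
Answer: 53/12 ≈ 4.4167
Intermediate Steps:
h(y) = 7 - y/4
W(f, r) = 7 - f/4
U(S) = S² + S*(7 - S/4) (U(S) = (7 - S/4)*S + S² = S*(7 - S/4) + S² = S² + S*(7 - S/4))
t(q) = 1/12
U(-10) - 7*t(-10) = (¼)*(-10)*(28 + 3*(-10)) - 7*1/12 = (¼)*(-10)*(28 - 30) - 7/12 = (¼)*(-10)*(-2) - 7/12 = 5 - 7/12 = 53/12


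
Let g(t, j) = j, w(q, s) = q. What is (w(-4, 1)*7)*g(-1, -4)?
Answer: 112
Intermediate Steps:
(w(-4, 1)*7)*g(-1, -4) = -4*7*(-4) = -28*(-4) = 112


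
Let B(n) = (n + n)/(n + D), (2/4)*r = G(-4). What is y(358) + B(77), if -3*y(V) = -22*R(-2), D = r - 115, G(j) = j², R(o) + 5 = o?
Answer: -77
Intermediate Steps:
R(o) = -5 + o
r = 32 (r = 2*(-4)² = 2*16 = 32)
D = -83 (D = 32 - 115 = -83)
B(n) = 2*n/(-83 + n) (B(n) = (n + n)/(n - 83) = (2*n)/(-83 + n) = 2*n/(-83 + n))
y(V) = -154/3 (y(V) = -(-22)*(-5 - 2)/3 = -(-22)*(-7)/3 = -⅓*154 = -154/3)
y(358) + B(77) = -154/3 + 2*77/(-83 + 77) = -154/3 + 2*77/(-6) = -154/3 + 2*77*(-⅙) = -154/3 - 77/3 = -77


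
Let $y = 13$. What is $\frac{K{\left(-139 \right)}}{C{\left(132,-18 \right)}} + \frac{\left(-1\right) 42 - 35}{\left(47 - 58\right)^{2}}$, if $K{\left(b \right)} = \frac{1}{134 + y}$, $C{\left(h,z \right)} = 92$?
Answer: $- \frac{94657}{148764} \approx -0.63629$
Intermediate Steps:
$K{\left(b \right)} = \frac{1}{147}$ ($K{\left(b \right)} = \frac{1}{134 + 13} = \frac{1}{147}$)
$\frac{K{\left(-139 \right)}}{C{\left(132,-18 \right)}} + \frac{\left(-1\right) 42 - 35}{\left(47 - 58\right)^{2}} = \frac{1}{147 \cdot 92} + \frac{\left(-1\right) 42 - 35}{\left(47 - 58\right)^{2}} = \frac{1}{147} \cdot \frac{1}{92} + \frac{-42 - 35}{\left(-11\right)^{2}} = \frac{1}{13524} - \frac{77}{121} = \frac{1}{13524} - \frac{7}{11} = - \frac{94657}{148764}$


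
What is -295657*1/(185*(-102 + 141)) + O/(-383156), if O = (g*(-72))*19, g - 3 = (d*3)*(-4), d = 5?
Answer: -28461337583/691117635 ≈ -41.182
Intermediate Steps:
g = -57 (g = 3 + (5*3)*(-4) = 3 + 15*(-4) = 3 - 60 = -57)
O = 77976 (O = -57*(-72)*19 = 4104*19 = 77976)
-295657*1/(185*(-102 + 141)) + O/(-383156) = -295657*1/(185*(-102 + 141)) + 77976/(-383156) = -295657/(39*185) + 77976*(-1/383156) = -295657/7215 - 19494/95789 = -28461337583/691117635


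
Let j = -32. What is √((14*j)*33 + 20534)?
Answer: 5*√230 ≈ 75.829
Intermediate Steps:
√((14*j)*33 + 20534) = √((14*(-32))*33 + 20534) = √(-448*33 + 20534) = √(-14784 + 20534) = √5750 = 5*√230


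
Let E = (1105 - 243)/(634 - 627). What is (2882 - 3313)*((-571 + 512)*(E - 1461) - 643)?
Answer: -236202654/7 ≈ -3.3743e+7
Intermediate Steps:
E = 862/7 ≈ 123.14
(2882 - 3313)*((-571 + 512)*(E - 1461) - 643) = (2882 - 3313)*((-571 + 512)*(862/7 - 1461) - 643) = -431*(-59*(-9365/7) - 643) = -431*(552535/7 - 643) = -431*548034/7 = -236202654/7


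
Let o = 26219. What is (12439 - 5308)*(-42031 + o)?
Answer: -112755372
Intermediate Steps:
(12439 - 5308)*(-42031 + o) = (12439 - 5308)*(-42031 + 26219) = 7131*(-15812) = -112755372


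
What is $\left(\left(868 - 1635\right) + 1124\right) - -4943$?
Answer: $5300$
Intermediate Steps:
$\left(\left(868 - 1635\right) + 1124\right) - -4943 = \left(-767 + 1124\right) + 4943 = 357 + 4943 = 5300$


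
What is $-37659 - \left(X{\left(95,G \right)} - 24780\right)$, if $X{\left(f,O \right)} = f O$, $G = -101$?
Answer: $-3284$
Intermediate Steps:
$X{\left(f,O \right)} = O f$
$-37659 - \left(X{\left(95,G \right)} - 24780\right) = -37659 - \left(\left(-101\right) 95 - 24780\right) = -37659 - \left(-9595 - 24780\right) = -37659 - -34375 = -37659 + 34375 = -3284$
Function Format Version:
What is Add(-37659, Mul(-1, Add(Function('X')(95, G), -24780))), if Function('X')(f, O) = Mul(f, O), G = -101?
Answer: -3284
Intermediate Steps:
Function('X')(f, O) = Mul(O, f)
Add(-37659, Mul(-1, Add(Function('X')(95, G), -24780))) = Add(-37659, Mul(-1, Add(Mul(-101, 95), -24780))) = Add(-37659, Mul(-1, Add(-9595, -24780))) = Add(-37659, Mul(-1, -34375)) = Add(-37659, 34375) = -3284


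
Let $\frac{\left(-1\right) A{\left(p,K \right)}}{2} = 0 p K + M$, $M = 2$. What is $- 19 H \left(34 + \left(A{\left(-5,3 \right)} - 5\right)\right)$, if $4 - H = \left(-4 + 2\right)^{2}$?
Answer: $0$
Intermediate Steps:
$A{\left(p,K \right)} = -4$ ($A{\left(p,K \right)} = - 2 \left(0 p K + 2\right) = - 2 \left(0 K + 2\right) = - 2 \left(0 + 2\right) = \left(-2\right) 2 = -4$)
$H = 0$ ($H = 4 - \left(-4 + 2\right)^{2} = 4 - \left(-2\right)^{2} = 4 - 4 = 0$)
$- 19 H \left(34 + \left(A{\left(-5,3 \right)} - 5\right)\right) = \left(-19\right) 0 \left(34 - 9\right) = 0 \left(34 - 9\right) = 0 \cdot 25 = 0$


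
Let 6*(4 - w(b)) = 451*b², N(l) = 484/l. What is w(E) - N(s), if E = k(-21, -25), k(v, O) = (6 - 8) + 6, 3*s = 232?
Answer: -209657/174 ≈ -1204.9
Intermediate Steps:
s = 232/3 (s = (⅓)*232 = 232/3 ≈ 77.333)
k(v, O) = 4 (k(v, O) = -2 + 6 = 4)
E = 4
w(b) = 4 - 451*b²/6
w(E) - N(s) = (4 - 451/6*4²) - 484/232/3 = (4 - 451/6*16) - 484*3/232 = (4 - 3608/3) - 1*363/58 = -3596/3 - 363/58 = -209657/174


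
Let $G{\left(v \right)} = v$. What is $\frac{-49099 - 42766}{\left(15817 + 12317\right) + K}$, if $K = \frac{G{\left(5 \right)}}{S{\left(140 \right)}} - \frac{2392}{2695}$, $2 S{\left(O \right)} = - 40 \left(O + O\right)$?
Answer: $- \frac{7922437600}{2426199539} \approx -3.2654$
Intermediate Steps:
$S{\left(O \right)} = - 40 O$ ($S{\left(O \right)} = \frac{\left(-40\right) \left(O + O\right)}{2} = \frac{\left(-40\right) 2 O}{2} = \frac{\left(-80\right) O}{2} = - 40 O$)
$K = - \frac{76621}{86240}$ ($K = \frac{5}{\left(-40\right) 140} - \frac{2392}{2695} = \frac{5}{-5600} - \frac{2392}{2695} = 5 \left(- \frac{1}{5600}\right) - \frac{2392}{2695} = - \frac{1}{1120} - \frac{2392}{2695} = - \frac{76621}{86240} \approx -0.88846$)
$\frac{-49099 - 42766}{\left(15817 + 12317\right) + K} = \frac{-49099 - 42766}{\left(15817 + 12317\right) - \frac{76621}{86240}} = - \frac{91865}{28134 - \frac{76621}{86240}} = - \frac{91865}{\frac{2426199539}{86240}} = \left(-91865\right) \frac{86240}{2426199539} = - \frac{7922437600}{2426199539}$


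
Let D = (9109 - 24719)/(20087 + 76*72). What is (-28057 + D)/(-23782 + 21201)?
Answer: 717124473/65967779 ≈ 10.871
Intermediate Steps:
D = -15610/25559 (D = -15610/(20087 + 5472) = -15610/25559 ≈ -0.61074)
(-28057 + D)/(-23782 + 21201) = (-28057 - 15610/25559)/(-23782 + 21201) = -717124473/25559/(-2581) = -717124473/25559*(-1/2581) = 717124473/65967779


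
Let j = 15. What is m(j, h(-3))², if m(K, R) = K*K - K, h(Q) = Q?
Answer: 44100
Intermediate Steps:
m(K, R) = K² - K
m(j, h(-3))² = (15*(-1 + 15))² = (15*14)² = 210² = 44100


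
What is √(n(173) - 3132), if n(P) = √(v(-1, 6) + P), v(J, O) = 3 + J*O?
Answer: √(-3132 + √170) ≈ 55.848*I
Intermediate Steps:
n(P) = √(-3 + P) (n(P) = √((3 - 1*6) + P) = √((3 - 6) + P) = √(-3 + P))
√(n(173) - 3132) = √(√(-3 + 173) - 3132) = √(√170 - 3132) = √(-3132 + √170)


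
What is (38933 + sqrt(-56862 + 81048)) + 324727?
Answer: 363660 + sqrt(24186) ≈ 3.6382e+5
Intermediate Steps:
(38933 + sqrt(-56862 + 81048)) + 324727 = (38933 + sqrt(24186)) + 324727 = 363660 + sqrt(24186)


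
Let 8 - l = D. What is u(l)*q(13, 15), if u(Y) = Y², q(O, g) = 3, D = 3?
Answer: 75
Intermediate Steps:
l = 5 (l = 8 - 1*3 = 8 - 3 = 5)
u(l)*q(13, 15) = 5²*3 = 25*3 = 75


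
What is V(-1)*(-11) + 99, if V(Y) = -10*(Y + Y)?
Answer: -121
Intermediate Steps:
V(Y) = -20*Y
V(-1)*(-11) + 99 = -20*(-1)*(-11) + 99 = 20*(-11) + 99 = -220 + 99 = -121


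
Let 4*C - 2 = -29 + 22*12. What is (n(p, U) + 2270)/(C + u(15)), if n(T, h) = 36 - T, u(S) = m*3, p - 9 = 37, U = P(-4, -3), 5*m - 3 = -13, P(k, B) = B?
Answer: 9040/213 ≈ 42.441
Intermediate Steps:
m = -2 (m = 3/5 + (1/5)*(-13) = 3/5 - 13/5 = -2)
U = -3
p = 46 (p = 9 + 37 = 46)
u(S) = -6 (u(S) = -2*3 = -6)
C = 237/4 (C = 1/2 + (-29 + 22*12)/4 = 1/2 + (-29 + 264)/4 = 1/2 + (1/4)*235 = 1/2 + 235/4 = 237/4 ≈ 59.250)
(n(p, U) + 2270)/(C + u(15)) = ((36 - 1*46) + 2270)/(237/4 - 6) = ((36 - 46) + 2270)/(213/4) = (-10 + 2270)*(4/213) = 2260*(4/213) = 9040/213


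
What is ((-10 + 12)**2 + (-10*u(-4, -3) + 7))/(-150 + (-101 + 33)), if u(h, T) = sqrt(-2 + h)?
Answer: -11/218 + 5*I*sqrt(6)/109 ≈ -0.050459 + 0.11236*I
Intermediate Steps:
((-10 + 12)**2 + (-10*u(-4, -3) + 7))/(-150 + (-101 + 33)) = ((-10 + 12)**2 + (-10*sqrt(-2 - 4) + 7))/(-150 + (-101 + 33)) = (2**2 + (-10*I*sqrt(6) + 7))/(-150 - 68) = (4 + (-10*I*sqrt(6) + 7))/(-218) = (4 + (-10*I*sqrt(6) + 7))*(-1/218) = (4 + (7 - 10*I*sqrt(6)))*(-1/218) = (11 - 10*I*sqrt(6))*(-1/218) = -11/218 + 5*I*sqrt(6)/109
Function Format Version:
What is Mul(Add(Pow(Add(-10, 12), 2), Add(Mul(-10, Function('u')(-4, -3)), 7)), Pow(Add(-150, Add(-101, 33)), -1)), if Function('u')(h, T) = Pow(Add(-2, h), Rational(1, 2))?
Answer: Add(Rational(-11, 218), Mul(Rational(5, 109), I, Pow(6, Rational(1, 2)))) ≈ Add(-0.050459, Mul(0.11236, I))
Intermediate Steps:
Mul(Add(Pow(Add(-10, 12), 2), Add(Mul(-10, Function('u')(-4, -3)), 7)), Pow(Add(-150, Add(-101, 33)), -1)) = Mul(Add(Pow(Add(-10, 12), 2), Add(Mul(-10, Pow(Add(-2, -4), Rational(1, 2))), 7)), Pow(Add(-150, Add(-101, 33)), -1)) = Mul(Add(Pow(2, 2), Add(Mul(-10, Pow(-6, Rational(1, 2))), 7)), Pow(Add(-150, -68), -1)) = Mul(Add(4, Add(Mul(-10, Mul(I, Pow(6, Rational(1, 2)))), 7)), Pow(-218, -1)) = Mul(Add(4, Add(Mul(-10, I, Pow(6, Rational(1, 2))), 7)), Rational(-1, 218)) = Mul(Add(4, Add(7, Mul(-10, I, Pow(6, Rational(1, 2))))), Rational(-1, 218)) = Mul(Add(11, Mul(-10, I, Pow(6, Rational(1, 2)))), Rational(-1, 218)) = Add(Rational(-11, 218), Mul(Rational(5, 109), I, Pow(6, Rational(1, 2))))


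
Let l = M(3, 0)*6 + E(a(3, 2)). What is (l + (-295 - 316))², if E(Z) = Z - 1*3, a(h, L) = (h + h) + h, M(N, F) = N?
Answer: 344569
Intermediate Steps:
a(h, L) = 3*h (a(h, L) = 2*h + h = 3*h)
E(Z) = -3 + Z (E(Z) = Z - 3 = -3 + Z)
l = 24 (l = 3*6 + (-3 + 3*3) = 18 + (-3 + 9) = 18 + 6 = 24)
(l + (-295 - 316))² = (24 + (-295 - 316))² = (24 - 611)² = (-587)² = 344569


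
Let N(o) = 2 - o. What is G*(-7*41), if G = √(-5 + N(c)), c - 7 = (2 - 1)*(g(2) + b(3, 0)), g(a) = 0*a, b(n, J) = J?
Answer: -287*I*√10 ≈ -907.57*I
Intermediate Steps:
g(a) = 0
c = 7 (c = 7 + (2 - 1)*(0 + 0) = 7 + 1*0 = 7 + 0 = 7)
G = I*√10 (G = √(-5 + (2 - 1*7)) = √(-5 + (2 - 7)) = √(-5 - 5) = √(-10) = I*√10 ≈ 3.1623*I)
G*(-7*41) = (I*√10)*(-7*41) = (I*√10)*(-287) = -287*I*√10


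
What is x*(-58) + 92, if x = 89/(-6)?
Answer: 2857/3 ≈ 952.33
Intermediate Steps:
x = -89/6 (x = 89*(-⅙) = -89/6 ≈ -14.833)
x*(-58) + 92 = -89/6*(-58) + 92 = 2581/3 + 92 = 2857/3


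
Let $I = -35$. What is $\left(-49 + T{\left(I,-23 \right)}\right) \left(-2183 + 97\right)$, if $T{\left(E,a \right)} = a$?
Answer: $150192$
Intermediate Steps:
$\left(-49 + T{\left(I,-23 \right)}\right) \left(-2183 + 97\right) = \left(-49 - 23\right) \left(-2183 + 97\right) = \left(-72\right) \left(-2086\right) = 150192$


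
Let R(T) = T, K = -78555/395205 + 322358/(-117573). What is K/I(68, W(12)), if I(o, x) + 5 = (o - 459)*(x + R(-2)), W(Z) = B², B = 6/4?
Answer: 36435584108/1273152986541 ≈ 0.028618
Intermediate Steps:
B = 3/2 (B = 6*(¼) = 3/2 ≈ 1.5000)
K = -9108896027/3097695831 (K = -78555*1/395205 + 322358*(-1/117573) = -5237/26347 - 322358/117573 = -9108896027/3097695831 ≈ -2.9405)
W(Z) = 9/4 (W(Z) = (3/2)² = 9/4)
I(o, x) = -5 + (-459 + o)*(-2 + x) (I(o, x) = -5 + (o - 459)*(x - 2) = -5 + (-459 + o)*(-2 + x))
K/I(68, W(12)) = -9108896027/(3097695831*(913 - 459*9/4 - 2*68 + 68*(9/4))) = -9108896027/(3097695831*(913 - 4131/4 - 136 + 153)) = -9108896027/(3097695831*(-411/4)) = -9108896027/3097695831*(-4/411) = 36435584108/1273152986541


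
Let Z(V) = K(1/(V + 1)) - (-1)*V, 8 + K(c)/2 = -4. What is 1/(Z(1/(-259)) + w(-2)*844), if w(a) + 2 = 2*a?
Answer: -259/1317793 ≈ -0.00019654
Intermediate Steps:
K(c) = -24 (K(c) = -16 + 2*(-4) = -16 - 8 = -24)
Z(V) = -24 + V (Z(V) = -24 - (-1)*V = -24 + V)
w(a) = -2 + 2*a
1/(Z(1/(-259)) + w(-2)*844) = 1/((-24 + 1/(-259)) + (-2 + 2*(-2))*844) = 1/((-24 - 1/259) + (-2 - 4)*844) = 1/(-6217/259 - 6*844) = 1/(-6217/259 - 5064) = 1/(-1317793/259) = -259/1317793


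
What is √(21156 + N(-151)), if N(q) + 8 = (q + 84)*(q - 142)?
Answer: 3*√4531 ≈ 201.94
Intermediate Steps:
N(q) = -8 + (-142 + q)*(84 + q) (N(q) = -8 + (q + 84)*(q - 142) = -8 + (84 + q)*(-142 + q) = -8 + (-142 + q)*(84 + q))
√(21156 + N(-151)) = √(21156 + (-11936 + (-151)² - 58*(-151))) = √(21156 + (-11936 + 22801 + 8758)) = √(21156 + 19623) = √40779 = 3*√4531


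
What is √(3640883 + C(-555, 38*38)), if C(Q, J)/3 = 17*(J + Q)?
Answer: √3686222 ≈ 1920.0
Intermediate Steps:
C(Q, J) = 51*J + 51*Q (C(Q, J) = 3*(17*(J + Q)) = 3*(17*J + 17*Q) = 51*J + 51*Q)
√(3640883 + C(-555, 38*38)) = √(3640883 + (51*(38*38) + 51*(-555))) = √(3640883 + (51*1444 - 28305)) = √(3640883 + (73644 - 28305)) = √(3640883 + 45339) = √3686222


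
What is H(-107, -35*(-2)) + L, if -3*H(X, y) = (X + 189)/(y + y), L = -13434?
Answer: -2821181/210 ≈ -13434.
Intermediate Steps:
H(X, y) = -(189 + X)/(6*y) (H(X, y) = -(X + 189)/(3*(y + y)) = -(189 + X)/(3*(2*y)) = -(189 + X)*1/(2*y)/3 = -(189 + X)/(6*y))
H(-107, -35*(-2)) + L = (-189 - 1*(-107))/(6*((-35*(-2)))) - 13434 = (⅙)*(-189 + 107)/70 - 13434 = (⅙)*(1/70)*(-82) - 13434 = -41/210 - 13434 = -2821181/210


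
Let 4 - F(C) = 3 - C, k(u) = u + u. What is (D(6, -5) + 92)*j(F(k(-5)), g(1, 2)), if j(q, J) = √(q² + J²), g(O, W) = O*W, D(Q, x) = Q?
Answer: 98*√85 ≈ 903.52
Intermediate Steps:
k(u) = 2*u
F(C) = 1 + C (F(C) = 4 - (3 - C) = 4 + (-3 + C) = 1 + C)
j(q, J) = √(J² + q²)
(D(6, -5) + 92)*j(F(k(-5)), g(1, 2)) = (6 + 92)*√((1*2)² + (1 + 2*(-5))²) = 98*√(2² + (1 - 10)²) = 98*√(4 + (-9)²) = 98*√(4 + 81) = 98*√85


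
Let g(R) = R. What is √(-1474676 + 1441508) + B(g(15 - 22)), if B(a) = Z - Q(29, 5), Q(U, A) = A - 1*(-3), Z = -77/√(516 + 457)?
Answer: -8 - 11*√973/139 + 4*I*√2073 ≈ -10.469 + 182.12*I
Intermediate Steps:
Z = -11*√973/139 (Z = -77*√973/973 = -11*√973/139 ≈ -2.4685)
Q(U, A) = 3 + A (Q(U, A) = A + 3 = 3 + A)
B(a) = -8 - 11*√973/139 (B(a) = -11*√973/139 - (3 + 5) = -11*√973/139 - 1*8 = -11*√973/139 - 8 = -8 - 11*√973/139)
√(-1474676 + 1441508) + B(g(15 - 22)) = √(-1474676 + 1441508) + (-8 - 11*√973/139) = √(-33168) + (-8 - 11*√973/139) = 4*I*√2073 + (-8 - 11*√973/139) = -8 - 11*√973/139 + 4*I*√2073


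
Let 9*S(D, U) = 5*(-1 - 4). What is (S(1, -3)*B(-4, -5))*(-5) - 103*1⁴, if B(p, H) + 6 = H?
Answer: -2302/9 ≈ -255.78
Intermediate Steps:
B(p, H) = -6 + H
S(D, U) = -25/9 (S(D, U) = (5*(-1 - 4))/9 = (5*(-5))/9 = (⅑)*(-25) = -25/9)
(S(1, -3)*B(-4, -5))*(-5) - 103*1⁴ = -25*(-6 - 5)/9*(-5) - 103*1⁴ = -25/9*(-11)*(-5) - 103*1 = (275/9)*(-5) - 103 = -1375/9 - 103 = -2302/9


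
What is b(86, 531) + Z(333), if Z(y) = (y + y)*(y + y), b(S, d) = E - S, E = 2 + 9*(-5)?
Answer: 443427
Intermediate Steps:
E = -43 (E = 2 - 45 = -43)
b(S, d) = -43 - S
Z(y) = 4*y² (Z(y) = (2*y)*(2*y) = 4*y²)
b(86, 531) + Z(333) = (-43 - 1*86) + 4*333² = (-43 - 86) + 4*110889 = -129 + 443556 = 443427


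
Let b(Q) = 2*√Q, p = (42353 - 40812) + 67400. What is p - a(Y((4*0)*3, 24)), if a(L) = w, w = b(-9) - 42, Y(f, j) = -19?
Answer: 68983 - 6*I ≈ 68983.0 - 6.0*I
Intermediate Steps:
p = 68941 (p = 1541 + 67400 = 68941)
w = -42 + 6*I (w = 2*√(-9) - 42 = 2*(3*I) - 42 = 6*I - 42 = -42 + 6*I ≈ -42.0 + 6.0*I)
a(L) = -42 + 6*I
p - a(Y((4*0)*3, 24)) = 68941 - (-42 + 6*I) = 68941 + (42 - 6*I) = 68983 - 6*I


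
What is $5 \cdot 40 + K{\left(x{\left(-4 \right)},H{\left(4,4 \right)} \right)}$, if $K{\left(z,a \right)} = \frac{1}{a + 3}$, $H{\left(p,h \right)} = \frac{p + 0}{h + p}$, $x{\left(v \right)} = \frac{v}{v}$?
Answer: $\frac{1402}{7} \approx 200.29$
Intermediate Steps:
$x{\left(v \right)} = 1$
$H{\left(p,h \right)} = \frac{p}{h + p}$
$K{\left(z,a \right)} = \frac{1}{3 + a}$
$5 \cdot 40 + K{\left(x{\left(-4 \right)},H{\left(4,4 \right)} \right)} = 5 \cdot 40 + \frac{1}{3 + \frac{4}{4 + 4}} = 200 + \frac{1}{3 + \frac{4}{8}} = 200 + \frac{1}{3 + 4 \cdot \frac{1}{8}} = 200 + \frac{1}{3 + \frac{1}{2}} = 200 + \frac{1}{\frac{7}{2}} = 200 + \frac{2}{7} = \frac{1402}{7}$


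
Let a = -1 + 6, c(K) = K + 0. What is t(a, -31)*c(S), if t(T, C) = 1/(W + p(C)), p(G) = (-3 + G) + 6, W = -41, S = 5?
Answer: -5/69 ≈ -0.072464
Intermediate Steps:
c(K) = K
p(G) = 3 + G
a = 5
t(T, C) = 1/(-38 + C) (t(T, C) = 1/(-41 + (3 + C)) = 1/(-38 + C))
t(a, -31)*c(S) = 5/(-38 - 31) = 5/(-69) = -1/69*5 = -5/69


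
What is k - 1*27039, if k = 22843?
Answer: -4196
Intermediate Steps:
k - 1*27039 = 22843 - 1*27039 = 22843 - 27039 = -4196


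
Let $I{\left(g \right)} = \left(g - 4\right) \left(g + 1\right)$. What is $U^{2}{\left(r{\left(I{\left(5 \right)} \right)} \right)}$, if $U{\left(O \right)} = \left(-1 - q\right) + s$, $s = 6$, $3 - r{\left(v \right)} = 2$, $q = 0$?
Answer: $25$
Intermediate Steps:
$I{\left(g \right)} = \left(1 + g\right) \left(-4 + g\right)$ ($I{\left(g \right)} = \left(-4 + g\right) \left(1 + g\right) = \left(1 + g\right) \left(-4 + g\right)$)
$r{\left(v \right)} = 1$ ($r{\left(v \right)} = 3 - 2 = 1$)
$U{\left(O \right)} = 5$ ($U{\left(O \right)} = \left(-1 - 0\right) + 6 = \left(-1 + 0\right) + 6 = -1 + 6 = 5$)
$U^{2}{\left(r{\left(I{\left(5 \right)} \right)} \right)} = 5^{2} = 25$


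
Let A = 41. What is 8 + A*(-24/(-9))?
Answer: 352/3 ≈ 117.33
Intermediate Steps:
8 + A*(-24/(-9)) = 8 + 41*(-24/(-9)) = 8 + 41*(-24*(-⅑)) = 8 + 41*(8/3) = 8 + 328/3 = 352/3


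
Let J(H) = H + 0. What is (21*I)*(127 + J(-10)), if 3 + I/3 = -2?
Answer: -36855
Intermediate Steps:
I = -15 (I = -9 + 3*(-2) = -9 - 6 = -15)
J(H) = H
(21*I)*(127 + J(-10)) = (21*(-15))*(127 - 10) = -315*117 = -36855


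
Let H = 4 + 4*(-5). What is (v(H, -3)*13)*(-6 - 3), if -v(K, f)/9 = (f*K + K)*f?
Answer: -101088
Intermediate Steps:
H = -16 (H = 4 - 20 = -16)
v(K, f) = -9*f*(K + K*f) (v(K, f) = -9*(f*K + K)*f = -9*(K*f + K)*f = -9*(K + K*f)*f = -9*f*(K + K*f))
(v(H, -3)*13)*(-6 - 3) = (-9*(-16)*(-3)*(1 - 3)*13)*(-6 - 3) = (-9*(-16)*(-3)*(-2)*13)*(-9) = (864*13)*(-9) = 11232*(-9) = -101088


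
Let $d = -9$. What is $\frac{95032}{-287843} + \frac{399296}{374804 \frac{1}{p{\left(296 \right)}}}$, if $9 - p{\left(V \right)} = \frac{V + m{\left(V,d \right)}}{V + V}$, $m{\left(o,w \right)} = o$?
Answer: $\frac{220964523624}{26971176943} \approx 8.1926$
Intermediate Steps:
$p{\left(V \right)} = 8$ ($p{\left(V \right)} = 9 - \frac{V + V}{V + V} = 9 - \frac{2 V}{2 V} = 9 - 2 V \frac{1}{2 V} = 9 - 1 = 8$)
$\frac{95032}{-287843} + \frac{399296}{374804 \frac{1}{p{\left(296 \right)}}} = \frac{95032}{-287843} + \frac{399296}{374804 \cdot \frac{1}{8}} = 95032 \left(- \frac{1}{287843}\right) + \frac{399296}{374804 \cdot \frac{1}{8}} = - \frac{95032}{287843} + \frac{399296}{\frac{93701}{2}} = - \frac{95032}{287843} + 399296 \cdot \frac{2}{93701} = - \frac{95032}{287843} + \frac{798592}{93701} = \frac{220964523624}{26971176943}$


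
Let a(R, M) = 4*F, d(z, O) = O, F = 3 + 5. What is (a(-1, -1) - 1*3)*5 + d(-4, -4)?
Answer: 141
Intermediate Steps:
F = 8
a(R, M) = 32 (a(R, M) = 4*8 = 32)
(a(-1, -1) - 1*3)*5 + d(-4, -4) = (32 - 1*3)*5 - 4 = (32 - 3)*5 - 4 = 29*5 - 4 = 145 - 4 = 141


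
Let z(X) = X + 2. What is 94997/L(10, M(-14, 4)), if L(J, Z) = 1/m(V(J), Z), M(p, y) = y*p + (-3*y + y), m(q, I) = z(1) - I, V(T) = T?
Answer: 6364799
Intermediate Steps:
z(X) = 2 + X
m(q, I) = 3 - I (m(q, I) = (2 + 1) - I = 3 - I)
M(p, y) = -2*y + p*y (M(p, y) = p*y - 2*y = -2*y + p*y)
L(J, Z) = 1/(3 - Z)
94997/L(10, M(-14, 4)) = 94997/((-1/(-3 + 4*(-2 - 14)))) = 94997/((-1/(-3 + 4*(-16)))) = 94997/((-1/(-3 - 64))) = 94997/((-1/(-67))) = 94997/((-1*(-1/67))) = 94997/(1/67) = 94997*67 = 6364799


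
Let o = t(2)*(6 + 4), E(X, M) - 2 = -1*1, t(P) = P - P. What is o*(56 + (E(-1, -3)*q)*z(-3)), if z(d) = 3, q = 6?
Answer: 0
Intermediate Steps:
t(P) = 0
E(X, M) = 1 (E(X, M) = 2 - 1*1 = 2 - 1 = 1)
o = 0 (o = 0*(6 + 4) = 0*10 = 0)
o*(56 + (E(-1, -3)*q)*z(-3)) = 0*(56 + (1*6)*3) = 0*(56 + 6*3) = 0*(56 + 18) = 0*74 = 0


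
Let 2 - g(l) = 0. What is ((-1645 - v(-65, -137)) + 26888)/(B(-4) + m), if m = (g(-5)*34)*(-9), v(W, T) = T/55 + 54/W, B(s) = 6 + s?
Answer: -29592/715 ≈ -41.387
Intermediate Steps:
g(l) = 2 (g(l) = 2 - 1*0 = 2 + 0 = 2)
v(W, T) = 54/W + T/55 (v(W, T) = T*(1/55) + 54/W = T/55 + 54/W = 54/W + T/55)
m = -612 (m = (2*34)*(-9) = 68*(-9) = -612)
((-1645 - v(-65, -137)) + 26888)/(B(-4) + m) = ((-1645 - (54/(-65) + (1/55)*(-137))) + 26888)/((6 - 4) - 612) = ((-1645 - (54*(-1/65) - 137/55)) + 26888)/(2 - 612) = ((-1645 - (-54/65 - 137/55)) + 26888)/(-610) = ((-1645 - 1*(-475/143)) + 26888)*(-1/610) = ((-1645 + 475/143) + 26888)*(-1/610) = (-234760/143 + 26888)*(-1/610) = (3610224/143)*(-1/610) = -29592/715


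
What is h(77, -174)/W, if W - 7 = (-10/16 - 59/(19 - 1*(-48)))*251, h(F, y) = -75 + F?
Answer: -1072/198805 ≈ -0.0053922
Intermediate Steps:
W = -198805/536 (W = 7 + (-10/16 - 59/(19 - 1*(-48)))*251 = 7 + (-10*1/16 - 59/(19 + 48))*251 = 7 + (-5/8 - 59/67)*251 = 7 - 807/536*251 = 7 - 202557/536 = -198805/536 ≈ -370.90)
h(77, -174)/W = (-75 + 77)/(-198805/536) = 2*(-536/198805) = -1072/198805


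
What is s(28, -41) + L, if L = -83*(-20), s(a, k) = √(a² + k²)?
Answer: 1660 + √2465 ≈ 1709.6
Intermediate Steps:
L = 1660
s(28, -41) + L = √(28² + (-41)²) + 1660 = √(784 + 1681) + 1660 = √2465 + 1660 = 1660 + √2465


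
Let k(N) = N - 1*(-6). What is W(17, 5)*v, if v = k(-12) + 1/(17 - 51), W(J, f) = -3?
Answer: 615/34 ≈ 18.088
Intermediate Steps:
k(N) = 6 + N (k(N) = N + 6 = 6 + N)
v = -205/34 (v = (6 - 12) + 1/(17 - 51) = -6 + 1/(-34) = -6 - 1/34 = -205/34 ≈ -6.0294)
W(17, 5)*v = -3*(-205/34) = 615/34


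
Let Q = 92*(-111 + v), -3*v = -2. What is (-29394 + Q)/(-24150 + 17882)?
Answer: 59317/9402 ≈ 6.3090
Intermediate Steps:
v = ⅔ (v = -⅓*(-2) = ⅔ ≈ 0.66667)
Q = -30452/3 (Q = 92*(-111 + ⅔) = 92*(-331/3) = -30452/3 ≈ -10151.)
(-29394 + Q)/(-24150 + 17882) = (-29394 - 30452/3)/(-24150 + 17882) = -118634/3/(-6268) = -118634/3*(-1/6268) = 59317/9402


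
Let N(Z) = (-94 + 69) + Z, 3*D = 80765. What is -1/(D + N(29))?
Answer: -3/80777 ≈ -3.7139e-5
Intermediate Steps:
D = 80765/3 (D = (⅓)*80765 = 80765/3 ≈ 26922.)
N(Z) = -25 + Z
-1/(D + N(29)) = -1/(80765/3 + (-25 + 29)) = -1/(80765/3 + 4) = -1/80777/3 = -1*3/80777 = -3/80777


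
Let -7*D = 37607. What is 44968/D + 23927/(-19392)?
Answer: -7003958881/729274944 ≈ -9.6040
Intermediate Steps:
D = -37607/7 (D = -1/7*37607 = -37607/7 ≈ -5372.4)
44968/D + 23927/(-19392) = 44968/(-37607/7) + 23927/(-19392) = 44968*(-7/37607) + 23927*(-1/19392) = -314776/37607 - 23927/19392 = -7003958881/729274944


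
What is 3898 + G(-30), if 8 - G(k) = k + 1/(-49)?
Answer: 192865/49 ≈ 3936.0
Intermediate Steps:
G(k) = 393/49 - k (G(k) = 8 - (k + 1/(-49)) = 8 - (k - 1/49) = 8 - (-1/49 + k) = 8 + (1/49 - k) = 393/49 - k)
3898 + G(-30) = 3898 + (393/49 - 1*(-30)) = 3898 + (393/49 + 30) = 3898 + 1863/49 = 192865/49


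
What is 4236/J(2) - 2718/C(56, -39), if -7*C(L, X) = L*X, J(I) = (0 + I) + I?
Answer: 54615/52 ≈ 1050.3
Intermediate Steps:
J(I) = 2*I (J(I) = I + I = 2*I)
C(L, X) = -L*X/7
4236/J(2) - 2718/C(56, -39) = 4236/((2*2)) - 2718/((-1/7*56*(-39))) = 4236/4 - 2718/312 = 4236*(1/4) - 2718*1/312 = 1059 - 453/52 = 54615/52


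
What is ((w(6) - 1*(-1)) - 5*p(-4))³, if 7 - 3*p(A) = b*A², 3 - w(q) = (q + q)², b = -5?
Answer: -23149125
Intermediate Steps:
w(q) = 3 - 4*q² (w(q) = 3 - (q + q)² = 3 - (2*q)² = 3 - 4*q²)
p(A) = 7/3 + 5*A²/3 (p(A) = 7/3 - (-5)*A²/3 = 7/3 + 5*A²/3)
((w(6) - 1*(-1)) - 5*p(-4))³ = (((3 - 4*6²) - 1*(-1)) - 5*(7/3 + (5/3)*(-4)²))³ = (((3 - 4*36) + 1) - 5*(7/3 + (5/3)*16))³ = (((3 - 144) + 1) - 5*(7/3 + 80/3))³ = ((-141 + 1) - 5*29)³ = (-140 - 145)³ = (-285)³ = -23149125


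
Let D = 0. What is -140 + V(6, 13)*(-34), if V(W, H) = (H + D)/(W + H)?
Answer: -3102/19 ≈ -163.26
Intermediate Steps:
V(W, H) = H/(H + W) (V(W, H) = (H + 0)/(W + H) = H/(H + W))
-140 + V(6, 13)*(-34) = -140 + (13/(13 + 6))*(-34) = -140 + (13/19)*(-34) = -140 - 442/19 = -3102/19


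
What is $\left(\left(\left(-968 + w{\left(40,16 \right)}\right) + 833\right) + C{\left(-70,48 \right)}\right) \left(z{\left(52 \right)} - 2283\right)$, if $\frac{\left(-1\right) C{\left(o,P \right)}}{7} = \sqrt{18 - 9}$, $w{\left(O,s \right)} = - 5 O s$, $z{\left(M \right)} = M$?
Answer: $7487236$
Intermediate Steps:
$w{\left(O,s \right)} = - 5 O s$
$C{\left(o,P \right)} = -21$ ($C{\left(o,P \right)} = - 7 \sqrt{18 - 9} = - 7 \sqrt{9} = \left(-7\right) 3 = -21$)
$\left(\left(\left(-968 + w{\left(40,16 \right)}\right) + 833\right) + C{\left(-70,48 \right)}\right) \left(z{\left(52 \right)} - 2283\right) = \left(\left(\left(-968 - 200 \cdot 16\right) + 833\right) - 21\right) \left(52 - 2283\right) = \left(\left(\left(-968 - 3200\right) + 833\right) - 21\right) \left(52 - 2283\right) = \left(\left(-4168 + 833\right) - 21\right) \left(-2231\right) = \left(-3335 - 21\right) \left(-2231\right) = \left(-3356\right) \left(-2231\right) = 7487236$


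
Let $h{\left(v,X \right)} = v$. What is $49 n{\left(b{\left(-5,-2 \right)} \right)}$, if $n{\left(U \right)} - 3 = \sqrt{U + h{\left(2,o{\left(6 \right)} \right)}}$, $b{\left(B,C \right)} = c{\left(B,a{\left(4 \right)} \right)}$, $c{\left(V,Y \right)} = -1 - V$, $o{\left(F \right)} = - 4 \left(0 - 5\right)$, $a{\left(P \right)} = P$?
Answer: $147 + 49 \sqrt{6} \approx 267.02$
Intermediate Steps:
$o{\left(F \right)} = 20$ ($o{\left(F \right)} = \left(-4\right) \left(-5\right) = 20$)
$b{\left(B,C \right)} = -1 - B$
$n{\left(U \right)} = 3 + \sqrt{2 + U}$ ($n{\left(U \right)} = 3 + \sqrt{U + 2} = 3 + \sqrt{2 + U}$)
$49 n{\left(b{\left(-5,-2 \right)} \right)} = 49 \left(3 + \sqrt{2 - -4}\right) = 49 \left(3 + \sqrt{2 + \left(-1 + 5\right)}\right) = 49 \left(3 + \sqrt{2 + 4}\right) = 49 \left(3 + \sqrt{6}\right) = 147 + 49 \sqrt{6}$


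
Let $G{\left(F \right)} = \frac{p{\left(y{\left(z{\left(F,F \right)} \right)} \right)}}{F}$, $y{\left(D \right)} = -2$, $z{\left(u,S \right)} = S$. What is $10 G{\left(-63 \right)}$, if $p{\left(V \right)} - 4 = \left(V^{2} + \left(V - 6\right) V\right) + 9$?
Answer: $- \frac{110}{21} \approx -5.2381$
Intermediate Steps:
$p{\left(V \right)} = 13 + V^{2} + V \left(-6 + V\right)$ ($p{\left(V \right)} = 4 + \left(\left(V^{2} + \left(V - 6\right) V\right) + 9\right) = 4 + \left(\left(V^{2} + \left(-6 + V\right) V\right) + 9\right) = 4 + \left(\left(V^{2} + V \left(-6 + V\right)\right) + 9\right) = 4 + \left(9 + V^{2} + V \left(-6 + V\right)\right) = 13 + V^{2} + V \left(-6 + V\right)$)
$G{\left(F \right)} = \frac{33}{F}$ ($G{\left(F \right)} = \frac{13 - -12 + 2 \left(-2\right)^{2}}{F} = \frac{13 + 12 + 2 \cdot 4}{F} = \frac{13 + 12 + 8}{F} = \frac{33}{F}$)
$10 G{\left(-63 \right)} = 10 \frac{33}{-63} = 10 \cdot 33 \left(- \frac{1}{63}\right) = 10 \left(- \frac{11}{21}\right) = - \frac{110}{21}$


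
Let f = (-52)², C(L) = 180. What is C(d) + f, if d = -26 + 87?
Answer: 2884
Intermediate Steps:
d = 61
f = 2704
C(d) + f = 180 + 2704 = 2884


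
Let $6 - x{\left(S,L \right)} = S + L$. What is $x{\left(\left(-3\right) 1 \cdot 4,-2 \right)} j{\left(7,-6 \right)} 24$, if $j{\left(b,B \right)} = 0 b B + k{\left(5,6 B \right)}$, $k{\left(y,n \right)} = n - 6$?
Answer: $-20160$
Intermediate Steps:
$k{\left(y,n \right)} = -6 + n$ ($k{\left(y,n \right)} = n - 6 = -6 + n$)
$x{\left(S,L \right)} = 6 - L - S$ ($x{\left(S,L \right)} = 6 - \left(S + L\right) = 6 - \left(L + S\right) = 6 - L - S$)
$j{\left(b,B \right)} = -6 + 6 B$ ($j{\left(b,B \right)} = 0 b B + \left(-6 + 6 B\right) = 0 B + \left(-6 + 6 B\right) = 0 + \left(-6 + 6 B\right) = -6 + 6 B$)
$x{\left(\left(-3\right) 1 \cdot 4,-2 \right)} j{\left(7,-6 \right)} 24 = \left(6 - -2 - \left(-3\right) 1 \cdot 4\right) \left(-6 + 6 \left(-6\right)\right) 24 = \left(6 + 2 - \left(-3\right) 4\right) \left(-6 - 36\right) 24 = \left(6 + 2 - -12\right) \left(-42\right) 24 = \left(6 + 2 + 12\right) \left(-42\right) 24 = 20 \left(-42\right) 24 = \left(-840\right) 24 = -20160$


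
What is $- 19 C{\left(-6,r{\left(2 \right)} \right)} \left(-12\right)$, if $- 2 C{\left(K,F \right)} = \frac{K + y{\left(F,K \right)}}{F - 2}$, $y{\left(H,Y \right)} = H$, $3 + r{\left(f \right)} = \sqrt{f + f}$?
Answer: $-266$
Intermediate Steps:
$r{\left(f \right)} = -3 + \sqrt{2} \sqrt{f}$ ($r{\left(f \right)} = -3 + \sqrt{f + f} = -3 + \sqrt{2 f} = -3 + \sqrt{2} \sqrt{f}$)
$C{\left(K,F \right)} = - \frac{F + K}{2 \left(-2 + F\right)}$ ($C{\left(K,F \right)} = - \frac{\left(K + F\right) \frac{1}{F - 2}}{2} = - \frac{\left(F + K\right) \frac{1}{-2 + F}}{2} = - \frac{\frac{1}{-2 + F} \left(F + K\right)}{2} = - \frac{F + K}{2 \left(-2 + F\right)}$)
$- 19 C{\left(-6,r{\left(2 \right)} \right)} \left(-12\right) = - 19 \frac{- (-3 + \sqrt{2} \sqrt{2}) - -6}{2 \left(-2 - \left(3 - \sqrt{2} \sqrt{2}\right)\right)} \left(-12\right) = - 19 \frac{- (-3 + 2) + 6}{2 \left(-2 + \left(-3 + 2\right)\right)} \left(-12\right) = - 19 \frac{\left(-1\right) \left(-1\right) + 6}{2 \left(-2 - 1\right)} \left(-12\right) = - 19 \frac{1 + 6}{2 \left(-3\right)} \left(-12\right) = - 19 \cdot \frac{1}{2} \left(- \frac{1}{3}\right) 7 \left(-12\right) = \left(-19\right) \left(- \frac{7}{6}\right) \left(-12\right) = \frac{133}{6} \left(-12\right) = -266$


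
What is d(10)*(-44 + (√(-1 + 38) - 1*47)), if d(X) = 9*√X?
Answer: 9*√10*(-91 + √37) ≈ -2416.8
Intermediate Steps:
d(10)*(-44 + (√(-1 + 38) - 1*47)) = (9*√10)*(-44 + (√(-1 + 38) - 1*47)) = (9*√10)*(-44 + (√37 - 47)) = (9*√10)*(-44 + (-47 + √37)) = (9*√10)*(-91 + √37) = 9*√10*(-91 + √37)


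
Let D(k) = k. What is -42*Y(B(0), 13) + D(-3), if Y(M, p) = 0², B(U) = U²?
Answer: -3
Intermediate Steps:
Y(M, p) = 0
-42*Y(B(0), 13) + D(-3) = -42*0 - 3 = 0 - 3 = -3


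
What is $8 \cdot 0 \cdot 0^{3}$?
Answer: $0$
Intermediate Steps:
$8 \cdot 0 \cdot 0^{3} = 0 \cdot 0 = 0$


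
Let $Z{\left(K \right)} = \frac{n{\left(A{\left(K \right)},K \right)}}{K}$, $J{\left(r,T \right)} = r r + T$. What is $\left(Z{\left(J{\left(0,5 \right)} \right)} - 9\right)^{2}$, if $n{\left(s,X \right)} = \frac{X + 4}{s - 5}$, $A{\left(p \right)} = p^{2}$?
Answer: $\frac{793881}{10000} \approx 79.388$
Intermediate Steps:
$J{\left(r,T \right)} = T + r^{2}$ ($J{\left(r,T \right)} = r^{2} + T = T + r^{2}$)
$n{\left(s,X \right)} = \frac{4 + X}{-5 + s}$
$Z{\left(K \right)} = \frac{4 + K}{K \left(-5 + K^{2}\right)}$ ($Z{\left(K \right)} = \frac{\frac{1}{-5 + K^{2}} \left(4 + K\right)}{K} = \frac{4 + K}{K \left(-5 + K^{2}\right)}$)
$\left(Z{\left(J{\left(0,5 \right)} \right)} - 9\right)^{2} = \left(\frac{4 + \left(5 + 0^{2}\right)}{\left(5 + 0^{2}\right) \left(-5 + \left(5 + 0^{2}\right)^{2}\right)} - 9\right)^{2} = \left(\frac{4 + \left(5 + 0\right)}{\left(5 + 0\right) \left(-5 + \left(5 + 0\right)^{2}\right)} - 9\right)^{2} = \left(\frac{4 + 5}{5 \left(-5 + 5^{2}\right)} - 9\right)^{2} = \left(\frac{1}{5} \frac{1}{-5 + 25} \cdot 9 - 9\right)^{2} = \left(\frac{1}{5} \cdot \frac{1}{20} \cdot 9 - 9\right)^{2} = \left(\frac{9}{100} - 9\right)^{2} = \left(- \frac{891}{100}\right)^{2} = \frac{793881}{10000}$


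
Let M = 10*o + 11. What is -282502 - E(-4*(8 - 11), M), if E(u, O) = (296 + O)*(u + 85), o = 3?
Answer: -315191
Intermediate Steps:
M = 41 (M = 10*3 + 11 = 30 + 11 = 41)
E(u, O) = (85 + u)*(296 + O) (E(u, O) = (296 + O)*(85 + u) = (85 + u)*(296 + O))
-282502 - E(-4*(8 - 11), M) = -282502 - (25160 + 85*41 + 296*(-4*(8 - 11)) + 41*(-4*(8 - 11))) = -282502 - (25160 + 3485 + 296*(-4*(-3)) + 41*(-4*(-3))) = -282502 - (25160 + 3485 + 296*12 + 41*12) = -282502 - (25160 + 3485 + 3552 + 492) = -282502 - 1*32689 = -282502 - 32689 = -315191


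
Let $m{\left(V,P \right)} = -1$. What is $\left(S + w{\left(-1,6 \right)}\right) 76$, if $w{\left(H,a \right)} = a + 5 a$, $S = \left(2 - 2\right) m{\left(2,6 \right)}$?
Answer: $2736$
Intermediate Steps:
$S = 0$ ($S = \left(2 - 2\right) \left(-1\right) = 0 \left(-1\right) = 0$)
$w{\left(H,a \right)} = 6 a$
$\left(S + w{\left(-1,6 \right)}\right) 76 = \left(0 + 6 \cdot 6\right) 76 = \left(0 + 36\right) 76 = 36 \cdot 76 = 2736$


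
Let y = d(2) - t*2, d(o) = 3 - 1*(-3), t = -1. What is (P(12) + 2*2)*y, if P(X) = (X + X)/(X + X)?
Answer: 40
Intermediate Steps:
d(o) = 6 (d(o) = 3 + 3 = 6)
P(X) = 1 (P(X) = (2*X)/((2*X)) = (2*X)*(1/(2*X)) = 1)
y = 8 (y = 6 - (-1)*2 = 6 - 1*(-2) = 6 + 2 = 8)
(P(12) + 2*2)*y = (1 + 2*2)*8 = (1 + 4)*8 = 5*8 = 40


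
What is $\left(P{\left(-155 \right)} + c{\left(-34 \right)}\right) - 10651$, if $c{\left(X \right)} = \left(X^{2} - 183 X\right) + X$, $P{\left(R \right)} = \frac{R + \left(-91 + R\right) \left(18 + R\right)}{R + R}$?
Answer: $- \frac{1058717}{310} \approx -3415.2$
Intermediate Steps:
$P{\left(R \right)} = \frac{R + \left(-91 + R\right) \left(18 + R\right)}{2 R}$
$c{\left(X \right)} = X^{2} - 182 X$
$\left(P{\left(-155 \right)} + c{\left(-34 \right)}\right) - 10651 = \left(\left(-36 + \frac{1}{2} \left(-155\right) - \frac{819}{-155}\right) - 34 \left(-182 - 34\right)\right) - 10651 = \left(\left(-36 - \frac{155}{2} - - \frac{819}{155}\right) - -7344\right) - 10651 = \left(\left(-36 - \frac{155}{2} + \frac{819}{155}\right) + 7344\right) - 10651 = \left(- \frac{33547}{310} + 7344\right) - 10651 = \frac{2243093}{310} - 10651 = - \frac{1058717}{310}$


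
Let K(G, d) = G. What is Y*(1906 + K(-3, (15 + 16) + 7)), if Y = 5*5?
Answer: 47575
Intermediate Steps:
Y = 25
Y*(1906 + K(-3, (15 + 16) + 7)) = 25*(1906 - 3) = 25*1903 = 47575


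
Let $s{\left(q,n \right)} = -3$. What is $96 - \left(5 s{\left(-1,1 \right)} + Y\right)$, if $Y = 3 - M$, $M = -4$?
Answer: $104$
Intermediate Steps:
$Y = 7$ ($Y = 3 - -4 = 3 + 4 = 7$)
$96 - \left(5 s{\left(-1,1 \right)} + Y\right) = 96 - \left(5 \left(-3\right) + 7\right) = 96 - \left(-15 + 7\right) = 96 - -8 = 96 + 8 = 104$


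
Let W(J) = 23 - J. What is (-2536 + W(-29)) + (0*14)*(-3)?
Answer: -2484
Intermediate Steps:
(-2536 + W(-29)) + (0*14)*(-3) = (-2536 + (23 - 1*(-29))) + (0*14)*(-3) = (-2536 + (23 + 29)) + 0*(-3) = (-2536 + 52) + 0 = -2484 + 0 = -2484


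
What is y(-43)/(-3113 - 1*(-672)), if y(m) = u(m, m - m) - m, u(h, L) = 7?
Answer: -50/2441 ≈ -0.020483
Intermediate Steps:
y(m) = 7 - m
y(-43)/(-3113 - 1*(-672)) = (7 - 1*(-43))/(-3113 - 1*(-672)) = (7 + 43)/(-3113 + 672) = 50/(-2441) = 50*(-1/2441) = -50/2441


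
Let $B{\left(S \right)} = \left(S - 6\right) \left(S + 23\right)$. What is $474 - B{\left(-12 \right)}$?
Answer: $672$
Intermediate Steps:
$B{\left(S \right)} = \left(-6 + S\right) \left(23 + S\right)$
$474 - B{\left(-12 \right)} = 474 - \left(-138 + \left(-12\right)^{2} + 17 \left(-12\right)\right) = 474 - \left(-138 + 144 - 204\right) = 474 - -198 = 474 + 198 = 672$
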